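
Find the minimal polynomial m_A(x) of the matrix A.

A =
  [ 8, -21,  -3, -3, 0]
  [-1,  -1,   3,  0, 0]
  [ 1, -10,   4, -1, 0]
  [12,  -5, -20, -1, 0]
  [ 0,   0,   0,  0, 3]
x^4 - 10*x^3 + 37*x^2 - 60*x + 36

The characteristic polynomial is χ_A(x) = (x - 3)^3*(x - 2)^2, so the eigenvalues are known. The minimal polynomial is
  m_A(x) = Π_λ (x − λ)^{k_λ}
where k_λ is the size of the *largest* Jordan block for λ (equivalently, the smallest k with (A − λI)^k v = 0 for every generalised eigenvector v of λ).

  λ = 2: largest Jordan block has size 2, contributing (x − 2)^2
  λ = 3: largest Jordan block has size 2, contributing (x − 3)^2

So m_A(x) = (x - 3)^2*(x - 2)^2 = x^4 - 10*x^3 + 37*x^2 - 60*x + 36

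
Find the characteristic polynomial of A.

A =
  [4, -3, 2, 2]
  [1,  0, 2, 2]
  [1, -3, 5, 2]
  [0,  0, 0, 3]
x^4 - 12*x^3 + 54*x^2 - 108*x + 81

Expanding det(x·I − A) (e.g. by cofactor expansion or by noting that A is similar to its Jordan form J, which has the same characteristic polynomial as A) gives
  χ_A(x) = x^4 - 12*x^3 + 54*x^2 - 108*x + 81
which factors as (x - 3)^4. The eigenvalues (with algebraic multiplicities) are λ = 3 with multiplicity 4.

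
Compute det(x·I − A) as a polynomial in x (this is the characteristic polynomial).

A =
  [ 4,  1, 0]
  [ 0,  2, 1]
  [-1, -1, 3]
x^3 - 9*x^2 + 27*x - 27

Expanding det(x·I − A) (e.g. by cofactor expansion or by noting that A is similar to its Jordan form J, which has the same characteristic polynomial as A) gives
  χ_A(x) = x^3 - 9*x^2 + 27*x - 27
which factors as (x - 3)^3. The eigenvalues (with algebraic multiplicities) are λ = 3 with multiplicity 3.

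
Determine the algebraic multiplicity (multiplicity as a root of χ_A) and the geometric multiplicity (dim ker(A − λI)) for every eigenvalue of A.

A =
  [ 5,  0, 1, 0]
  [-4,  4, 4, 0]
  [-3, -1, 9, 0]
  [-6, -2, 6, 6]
λ = 6: alg = 4, geom = 2

Step 1 — factor the characteristic polynomial to read off the algebraic multiplicities:
  χ_A(x) = (x - 6)^4

Step 2 — compute geometric multiplicities via the rank-nullity identity g(λ) = n − rank(A − λI):
  rank(A − (6)·I) = 2, so dim ker(A − (6)·I) = n − 2 = 2

Summary:
  λ = 6: algebraic multiplicity = 4, geometric multiplicity = 2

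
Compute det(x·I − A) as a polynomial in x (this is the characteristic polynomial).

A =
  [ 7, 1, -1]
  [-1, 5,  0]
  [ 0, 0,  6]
x^3 - 18*x^2 + 108*x - 216

Expanding det(x·I − A) (e.g. by cofactor expansion or by noting that A is similar to its Jordan form J, which has the same characteristic polynomial as A) gives
  χ_A(x) = x^3 - 18*x^2 + 108*x - 216
which factors as (x - 6)^3. The eigenvalues (with algebraic multiplicities) are λ = 6 with multiplicity 3.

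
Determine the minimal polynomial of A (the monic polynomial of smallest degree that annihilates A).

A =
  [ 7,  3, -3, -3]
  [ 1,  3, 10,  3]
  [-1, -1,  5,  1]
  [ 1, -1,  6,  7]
x^4 - 22*x^3 + 180*x^2 - 648*x + 864

The characteristic polynomial is χ_A(x) = (x - 6)^3*(x - 4), so the eigenvalues are known. The minimal polynomial is
  m_A(x) = Π_λ (x − λ)^{k_λ}
where k_λ is the size of the *largest* Jordan block for λ (equivalently, the smallest k with (A − λI)^k v = 0 for every generalised eigenvector v of λ).

  λ = 4: largest Jordan block has size 1, contributing (x − 4)
  λ = 6: largest Jordan block has size 3, contributing (x − 6)^3

So m_A(x) = (x - 6)^3*(x - 4) = x^4 - 22*x^3 + 180*x^2 - 648*x + 864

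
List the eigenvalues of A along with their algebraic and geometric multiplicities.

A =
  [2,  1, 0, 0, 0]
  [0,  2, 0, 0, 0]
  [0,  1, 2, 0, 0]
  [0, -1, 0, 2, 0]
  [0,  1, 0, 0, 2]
λ = 2: alg = 5, geom = 4

Step 1 — factor the characteristic polynomial to read off the algebraic multiplicities:
  χ_A(x) = (x - 2)^5

Step 2 — compute geometric multiplicities via the rank-nullity identity g(λ) = n − rank(A − λI):
  rank(A − (2)·I) = 1, so dim ker(A − (2)·I) = n − 1 = 4

Summary:
  λ = 2: algebraic multiplicity = 5, geometric multiplicity = 4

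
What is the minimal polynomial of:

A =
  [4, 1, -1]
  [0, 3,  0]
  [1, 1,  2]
x^2 - 6*x + 9

The characteristic polynomial is χ_A(x) = (x - 3)^3, so the eigenvalues are known. The minimal polynomial is
  m_A(x) = Π_λ (x − λ)^{k_λ}
where k_λ is the size of the *largest* Jordan block for λ (equivalently, the smallest k with (A − λI)^k v = 0 for every generalised eigenvector v of λ).

  λ = 3: largest Jordan block has size 2, contributing (x − 3)^2

So m_A(x) = (x - 3)^2 = x^2 - 6*x + 9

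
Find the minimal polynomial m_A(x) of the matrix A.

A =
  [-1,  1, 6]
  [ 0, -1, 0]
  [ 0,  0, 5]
x^3 - 3*x^2 - 9*x - 5

The characteristic polynomial is χ_A(x) = (x - 5)*(x + 1)^2, so the eigenvalues are known. The minimal polynomial is
  m_A(x) = Π_λ (x − λ)^{k_λ}
where k_λ is the size of the *largest* Jordan block for λ (equivalently, the smallest k with (A − λI)^k v = 0 for every generalised eigenvector v of λ).

  λ = -1: largest Jordan block has size 2, contributing (x + 1)^2
  λ = 5: largest Jordan block has size 1, contributing (x − 5)

So m_A(x) = (x - 5)*(x + 1)^2 = x^3 - 3*x^2 - 9*x - 5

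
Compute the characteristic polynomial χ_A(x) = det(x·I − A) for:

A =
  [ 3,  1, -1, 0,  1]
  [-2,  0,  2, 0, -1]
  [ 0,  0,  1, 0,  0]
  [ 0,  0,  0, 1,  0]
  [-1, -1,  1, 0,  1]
x^5 - 6*x^4 + 14*x^3 - 16*x^2 + 9*x - 2

Expanding det(x·I − A) (e.g. by cofactor expansion or by noting that A is similar to its Jordan form J, which has the same characteristic polynomial as A) gives
  χ_A(x) = x^5 - 6*x^4 + 14*x^3 - 16*x^2 + 9*x - 2
which factors as (x - 2)*(x - 1)^4. The eigenvalues (with algebraic multiplicities) are λ = 1 with multiplicity 4, λ = 2 with multiplicity 1.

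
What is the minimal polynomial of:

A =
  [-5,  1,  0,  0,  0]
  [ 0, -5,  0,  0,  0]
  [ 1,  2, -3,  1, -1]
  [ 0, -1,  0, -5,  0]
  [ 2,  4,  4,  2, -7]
x^2 + 10*x + 25

The characteristic polynomial is χ_A(x) = (x + 5)^5, so the eigenvalues are known. The minimal polynomial is
  m_A(x) = Π_λ (x − λ)^{k_λ}
where k_λ is the size of the *largest* Jordan block for λ (equivalently, the smallest k with (A − λI)^k v = 0 for every generalised eigenvector v of λ).

  λ = -5: largest Jordan block has size 2, contributing (x + 5)^2

So m_A(x) = (x + 5)^2 = x^2 + 10*x + 25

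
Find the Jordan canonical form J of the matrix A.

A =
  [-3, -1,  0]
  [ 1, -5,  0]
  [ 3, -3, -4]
J_2(-4) ⊕ J_1(-4)

The characteristic polynomial is
  det(x·I − A) = x^3 + 12*x^2 + 48*x + 64 = (x + 4)^3

Eigenvalues and multiplicities (the geometric multiplicity of λ is n − rank(A − λI), which equals the number of Jordan blocks for λ):
  λ = -4: algebraic multiplicity = 3, geometric multiplicity = 2

Determining the block sizes for each eigenvalue:
  λ = -4: 2 blocks summing to 3 forces exactly one block of size 2 and the rest size 1 → block sizes [2, 1]

Assembling the blocks gives a Jordan form
J =
  [-4,  1,  0]
  [ 0, -4,  0]
  [ 0,  0, -4]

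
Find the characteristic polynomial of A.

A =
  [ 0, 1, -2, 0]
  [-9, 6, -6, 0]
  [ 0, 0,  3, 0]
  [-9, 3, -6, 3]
x^4 - 12*x^3 + 54*x^2 - 108*x + 81

Expanding det(x·I − A) (e.g. by cofactor expansion or by noting that A is similar to its Jordan form J, which has the same characteristic polynomial as A) gives
  χ_A(x) = x^4 - 12*x^3 + 54*x^2 - 108*x + 81
which factors as (x - 3)^4. The eigenvalues (with algebraic multiplicities) are λ = 3 with multiplicity 4.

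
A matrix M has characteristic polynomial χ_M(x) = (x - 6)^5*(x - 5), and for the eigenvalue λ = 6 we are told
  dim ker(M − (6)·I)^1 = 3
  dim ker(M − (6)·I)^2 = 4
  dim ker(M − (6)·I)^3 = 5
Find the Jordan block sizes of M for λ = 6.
Block sizes for λ = 6: [3, 1, 1]

From the dimensions of kernels of powers, the number of Jordan blocks of size at least j is d_j − d_{j−1} where d_j = dim ker(N^j) (with d_0 = 0). Computing the differences gives [3, 1, 1].
The number of blocks of size exactly k is (#blocks of size ≥ k) − (#blocks of size ≥ k + 1), so the partition is: 2 block(s) of size 1, 1 block(s) of size 3.
In nonincreasing order the block sizes are [3, 1, 1].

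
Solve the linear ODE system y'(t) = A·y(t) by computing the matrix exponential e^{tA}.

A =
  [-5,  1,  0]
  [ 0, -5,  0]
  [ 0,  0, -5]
e^{tA} =
  [exp(-5*t), t*exp(-5*t), 0]
  [0, exp(-5*t), 0]
  [0, 0, exp(-5*t)]

Strategy: write A = P · J · P⁻¹ where J is a Jordan canonical form, so e^{tA} = P · e^{tJ} · P⁻¹, and e^{tJ} can be computed block-by-block.

A has Jordan form
J =
  [-5,  1,  0]
  [ 0, -5,  0]
  [ 0,  0, -5]
(up to reordering of blocks).

Per-block formulas:
  For a 1×1 block at λ = -5: exp(t · [-5]) = [e^(-5t)].
  For a 2×2 Jordan block J_2(-5): exp(t · J_2(-5)) = e^(-5t)·(I + t·N), where N is the 2×2 nilpotent shift.

After assembling e^{tJ} and conjugating by P, we get:

e^{tA} =
  [exp(-5*t), t*exp(-5*t), 0]
  [0, exp(-5*t), 0]
  [0, 0, exp(-5*t)]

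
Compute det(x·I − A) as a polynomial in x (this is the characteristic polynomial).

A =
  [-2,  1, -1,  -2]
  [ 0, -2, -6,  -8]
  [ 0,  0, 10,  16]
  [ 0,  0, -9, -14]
x^4 + 8*x^3 + 24*x^2 + 32*x + 16

Expanding det(x·I − A) (e.g. by cofactor expansion or by noting that A is similar to its Jordan form J, which has the same characteristic polynomial as A) gives
  χ_A(x) = x^4 + 8*x^3 + 24*x^2 + 32*x + 16
which factors as (x + 2)^4. The eigenvalues (with algebraic multiplicities) are λ = -2 with multiplicity 4.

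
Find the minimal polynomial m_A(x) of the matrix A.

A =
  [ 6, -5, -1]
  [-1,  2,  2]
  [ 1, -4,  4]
x^3 - 12*x^2 + 48*x - 64

The characteristic polynomial is χ_A(x) = (x - 4)^3, so the eigenvalues are known. The minimal polynomial is
  m_A(x) = Π_λ (x − λ)^{k_λ}
where k_λ is the size of the *largest* Jordan block for λ (equivalently, the smallest k with (A − λI)^k v = 0 for every generalised eigenvector v of λ).

  λ = 4: largest Jordan block has size 3, contributing (x − 4)^3

So m_A(x) = (x - 4)^3 = x^3 - 12*x^2 + 48*x - 64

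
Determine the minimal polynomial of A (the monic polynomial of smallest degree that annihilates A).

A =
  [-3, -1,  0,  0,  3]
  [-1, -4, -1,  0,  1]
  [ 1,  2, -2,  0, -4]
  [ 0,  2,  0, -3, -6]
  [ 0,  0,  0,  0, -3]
x^3 + 9*x^2 + 27*x + 27

The characteristic polynomial is χ_A(x) = (x + 3)^5, so the eigenvalues are known. The minimal polynomial is
  m_A(x) = Π_λ (x − λ)^{k_λ}
where k_λ is the size of the *largest* Jordan block for λ (equivalently, the smallest k with (A − λI)^k v = 0 for every generalised eigenvector v of λ).

  λ = -3: largest Jordan block has size 3, contributing (x + 3)^3

So m_A(x) = (x + 3)^3 = x^3 + 9*x^2 + 27*x + 27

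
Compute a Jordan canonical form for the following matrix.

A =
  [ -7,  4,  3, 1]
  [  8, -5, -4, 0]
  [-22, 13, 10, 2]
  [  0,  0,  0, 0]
J_2(-1) ⊕ J_1(0) ⊕ J_1(0)

The characteristic polynomial is
  det(x·I − A) = x^4 + 2*x^3 + x^2 = x^2*(x + 1)^2

Eigenvalues and multiplicities (the geometric multiplicity of λ is n − rank(A − λI), which equals the number of Jordan blocks for λ):
  λ = -1: algebraic multiplicity = 2, geometric multiplicity = 1
  λ = 0: algebraic multiplicity = 2, geometric multiplicity = 2

Determining the block sizes for each eigenvalue:
  λ = -1: one block (gm = 1), so the single block has size am = 2 → block sizes [2]
  λ = 0: gm = am = 2, so every block has size 1 → block sizes [1, 1]

Assembling the blocks gives a Jordan form
J =
  [-1,  1, 0, 0]
  [ 0, -1, 0, 0]
  [ 0,  0, 0, 0]
  [ 0,  0, 0, 0]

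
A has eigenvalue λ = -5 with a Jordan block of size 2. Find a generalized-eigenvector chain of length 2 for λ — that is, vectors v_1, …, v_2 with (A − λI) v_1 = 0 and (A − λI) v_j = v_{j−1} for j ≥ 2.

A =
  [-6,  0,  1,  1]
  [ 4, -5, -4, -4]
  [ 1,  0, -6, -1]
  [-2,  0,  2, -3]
A Jordan chain for λ = -5 of length 2:
v_1 = (-1, 4, 1, -2)ᵀ
v_2 = (1, 0, 0, 0)ᵀ

Let N = A − (-5)·I. We want v_2 with N^2 v_2 = 0 but N^1 v_2 ≠ 0; then v_{j-1} := N · v_j for j = 2, …, 2.

Pick v_2 = (1, 0, 0, 0)ᵀ.
Then v_1 = N · v_2 = (-1, 4, 1, -2)ᵀ.

Sanity check: (A − (-5)·I) v_1 = (0, 0, 0, 0)ᵀ = 0. ✓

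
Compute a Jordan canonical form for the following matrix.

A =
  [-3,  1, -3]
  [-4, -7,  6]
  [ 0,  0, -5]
J_2(-5) ⊕ J_1(-5)

The characteristic polynomial is
  det(x·I − A) = x^3 + 15*x^2 + 75*x + 125 = (x + 5)^3

Eigenvalues and multiplicities (the geometric multiplicity of λ is n − rank(A − λI), which equals the number of Jordan blocks for λ):
  λ = -5: algebraic multiplicity = 3, geometric multiplicity = 2

Determining the block sizes for each eigenvalue:
  λ = -5: 2 blocks summing to 3 forces exactly one block of size 2 and the rest size 1 → block sizes [2, 1]

Assembling the blocks gives a Jordan form
J =
  [-5,  1,  0]
  [ 0, -5,  0]
  [ 0,  0, -5]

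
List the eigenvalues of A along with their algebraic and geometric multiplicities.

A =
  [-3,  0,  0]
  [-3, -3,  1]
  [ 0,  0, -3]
λ = -3: alg = 3, geom = 2

Step 1 — factor the characteristic polynomial to read off the algebraic multiplicities:
  χ_A(x) = (x + 3)^3

Step 2 — compute geometric multiplicities via the rank-nullity identity g(λ) = n − rank(A − λI):
  rank(A − (-3)·I) = 1, so dim ker(A − (-3)·I) = n − 1 = 2

Summary:
  λ = -3: algebraic multiplicity = 3, geometric multiplicity = 2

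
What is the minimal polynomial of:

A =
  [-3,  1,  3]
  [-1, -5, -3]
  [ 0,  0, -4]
x^2 + 8*x + 16

The characteristic polynomial is χ_A(x) = (x + 4)^3, so the eigenvalues are known. The minimal polynomial is
  m_A(x) = Π_λ (x − λ)^{k_λ}
where k_λ is the size of the *largest* Jordan block for λ (equivalently, the smallest k with (A − λI)^k v = 0 for every generalised eigenvector v of λ).

  λ = -4: largest Jordan block has size 2, contributing (x + 4)^2

So m_A(x) = (x + 4)^2 = x^2 + 8*x + 16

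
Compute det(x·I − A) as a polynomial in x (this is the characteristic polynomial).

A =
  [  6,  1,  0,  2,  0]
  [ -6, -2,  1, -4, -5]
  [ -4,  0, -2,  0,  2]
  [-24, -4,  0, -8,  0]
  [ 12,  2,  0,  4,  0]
x^5 + 6*x^4 + 12*x^3 + 8*x^2

Expanding det(x·I − A) (e.g. by cofactor expansion or by noting that A is similar to its Jordan form J, which has the same characteristic polynomial as A) gives
  χ_A(x) = x^5 + 6*x^4 + 12*x^3 + 8*x^2
which factors as x^2*(x + 2)^3. The eigenvalues (with algebraic multiplicities) are λ = -2 with multiplicity 3, λ = 0 with multiplicity 2.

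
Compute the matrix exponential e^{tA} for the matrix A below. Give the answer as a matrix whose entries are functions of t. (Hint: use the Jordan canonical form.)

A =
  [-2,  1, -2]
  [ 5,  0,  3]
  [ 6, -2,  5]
e^{tA} =
  [t^2*exp(t) - 3*t*exp(t) + exp(t), t*exp(t), t^2*exp(t)/2 - 2*t*exp(t)]
  [-t^2*exp(t) + 5*t*exp(t), -t*exp(t) + exp(t), -t^2*exp(t)/2 + 3*t*exp(t)]
  [-2*t^2*exp(t) + 6*t*exp(t), -2*t*exp(t), -t^2*exp(t) + 4*t*exp(t) + exp(t)]

Strategy: write A = P · J · P⁻¹ where J is a Jordan canonical form, so e^{tA} = P · e^{tJ} · P⁻¹, and e^{tJ} can be computed block-by-block.

A has Jordan form
J =
  [1, 1, 0]
  [0, 1, 1]
  [0, 0, 1]
(up to reordering of blocks).

Per-block formulas:
  For a 3×3 Jordan block J_3(1): exp(t · J_3(1)) = e^(1t)·(I + t·N + (t^2/2)·N^2), where N is the 3×3 nilpotent shift.

After assembling e^{tJ} and conjugating by P, we get:

e^{tA} =
  [t^2*exp(t) - 3*t*exp(t) + exp(t), t*exp(t), t^2*exp(t)/2 - 2*t*exp(t)]
  [-t^2*exp(t) + 5*t*exp(t), -t*exp(t) + exp(t), -t^2*exp(t)/2 + 3*t*exp(t)]
  [-2*t^2*exp(t) + 6*t*exp(t), -2*t*exp(t), -t^2*exp(t) + 4*t*exp(t) + exp(t)]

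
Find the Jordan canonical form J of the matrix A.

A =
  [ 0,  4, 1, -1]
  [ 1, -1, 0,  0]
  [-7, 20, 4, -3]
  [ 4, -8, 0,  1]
J_3(1) ⊕ J_1(1)

The characteristic polynomial is
  det(x·I − A) = x^4 - 4*x^3 + 6*x^2 - 4*x + 1 = (x - 1)^4

Eigenvalues and multiplicities (the geometric multiplicity of λ is n − rank(A − λI), which equals the number of Jordan blocks for λ):
  λ = 1: algebraic multiplicity = 4, geometric multiplicity = 2

Determining the block sizes for each eigenvalue:
  λ = 1: with am = 4 and gm = 2, the partition is not yet determined (e.g. several partitions of 4 into 2 parts exist). Let N = A − (1)·I. Computing rank(N^1) = 2, rank(N^2) = 1, rank(N^3) = 0; the number of blocks of size ≥ j is rank(N^{j−1}) − rank(N^j), giving [2, 1, 1]. So we have 1 block(s) of size 3, 1 block(s) of size 1 → block sizes [3, 1]

Assembling the blocks gives a Jordan form
J =
  [1, 1, 0, 0]
  [0, 1, 1, 0]
  [0, 0, 1, 0]
  [0, 0, 0, 1]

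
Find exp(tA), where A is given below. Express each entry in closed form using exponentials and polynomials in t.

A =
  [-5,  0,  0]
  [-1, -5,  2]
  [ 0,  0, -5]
e^{tA} =
  [exp(-5*t), 0, 0]
  [-t*exp(-5*t), exp(-5*t), 2*t*exp(-5*t)]
  [0, 0, exp(-5*t)]

Strategy: write A = P · J · P⁻¹ where J is a Jordan canonical form, so e^{tA} = P · e^{tJ} · P⁻¹, and e^{tJ} can be computed block-by-block.

A has Jordan form
J =
  [-5,  1,  0]
  [ 0, -5,  0]
  [ 0,  0, -5]
(up to reordering of blocks).

Per-block formulas:
  For a 2×2 Jordan block J_2(-5): exp(t · J_2(-5)) = e^(-5t)·(I + t·N), where N is the 2×2 nilpotent shift.
  For a 1×1 block at λ = -5: exp(t · [-5]) = [e^(-5t)].

After assembling e^{tJ} and conjugating by P, we get:

e^{tA} =
  [exp(-5*t), 0, 0]
  [-t*exp(-5*t), exp(-5*t), 2*t*exp(-5*t)]
  [0, 0, exp(-5*t)]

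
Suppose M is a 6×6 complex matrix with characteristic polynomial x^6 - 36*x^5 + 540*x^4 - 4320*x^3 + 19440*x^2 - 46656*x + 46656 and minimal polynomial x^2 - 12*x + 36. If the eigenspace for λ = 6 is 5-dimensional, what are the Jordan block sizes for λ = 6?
Block sizes for λ = 6: [2, 1, 1, 1, 1]

Step 1 — from the characteristic polynomial, algebraic multiplicity of λ = 6 is 6. From dim ker(M − (6)·I) = 5, there are exactly 5 Jordan blocks for λ = 6.
Step 2 — from the minimal polynomial, the factor (x − 6)^2 tells us the largest block for λ = 6 has size 2.
Step 3 — with total size 6, 5 blocks, and largest block 2, the block sizes (in nonincreasing order) are [2, 1, 1, 1, 1].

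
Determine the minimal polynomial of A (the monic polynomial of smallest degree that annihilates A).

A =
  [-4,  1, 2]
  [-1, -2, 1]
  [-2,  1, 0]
x^3 + 6*x^2 + 12*x + 8

The characteristic polynomial is χ_A(x) = (x + 2)^3, so the eigenvalues are known. The minimal polynomial is
  m_A(x) = Π_λ (x − λ)^{k_λ}
where k_λ is the size of the *largest* Jordan block for λ (equivalently, the smallest k with (A − λI)^k v = 0 for every generalised eigenvector v of λ).

  λ = -2: largest Jordan block has size 3, contributing (x + 2)^3

So m_A(x) = (x + 2)^3 = x^3 + 6*x^2 + 12*x + 8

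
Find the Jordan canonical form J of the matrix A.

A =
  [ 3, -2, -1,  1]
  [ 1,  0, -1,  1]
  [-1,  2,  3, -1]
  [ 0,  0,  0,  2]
J_2(2) ⊕ J_1(2) ⊕ J_1(2)

The characteristic polynomial is
  det(x·I − A) = x^4 - 8*x^3 + 24*x^2 - 32*x + 16 = (x - 2)^4

Eigenvalues and multiplicities (the geometric multiplicity of λ is n − rank(A − λI), which equals the number of Jordan blocks for λ):
  λ = 2: algebraic multiplicity = 4, geometric multiplicity = 3

Determining the block sizes for each eigenvalue:
  λ = 2: 3 blocks summing to 4 forces exactly one block of size 2 and the rest size 1 → block sizes [2, 1, 1]

Assembling the blocks gives a Jordan form
J =
  [2, 1, 0, 0]
  [0, 2, 0, 0]
  [0, 0, 2, 0]
  [0, 0, 0, 2]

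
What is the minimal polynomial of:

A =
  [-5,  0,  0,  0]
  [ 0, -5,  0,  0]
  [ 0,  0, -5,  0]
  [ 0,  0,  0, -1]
x^2 + 6*x + 5

The characteristic polynomial is χ_A(x) = (x + 1)*(x + 5)^3, so the eigenvalues are known. The minimal polynomial is
  m_A(x) = Π_λ (x − λ)^{k_λ}
where k_λ is the size of the *largest* Jordan block for λ (equivalently, the smallest k with (A − λI)^k v = 0 for every generalised eigenvector v of λ).

  λ = -5: largest Jordan block has size 1, contributing (x + 5)
  λ = -1: largest Jordan block has size 1, contributing (x + 1)

So m_A(x) = (x + 1)*(x + 5) = x^2 + 6*x + 5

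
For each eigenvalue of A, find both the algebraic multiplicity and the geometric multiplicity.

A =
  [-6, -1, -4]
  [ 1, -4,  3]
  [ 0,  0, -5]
λ = -5: alg = 3, geom = 1

Step 1 — factor the characteristic polynomial to read off the algebraic multiplicities:
  χ_A(x) = (x + 5)^3

Step 2 — compute geometric multiplicities via the rank-nullity identity g(λ) = n − rank(A − λI):
  rank(A − (-5)·I) = 2, so dim ker(A − (-5)·I) = n − 2 = 1

Summary:
  λ = -5: algebraic multiplicity = 3, geometric multiplicity = 1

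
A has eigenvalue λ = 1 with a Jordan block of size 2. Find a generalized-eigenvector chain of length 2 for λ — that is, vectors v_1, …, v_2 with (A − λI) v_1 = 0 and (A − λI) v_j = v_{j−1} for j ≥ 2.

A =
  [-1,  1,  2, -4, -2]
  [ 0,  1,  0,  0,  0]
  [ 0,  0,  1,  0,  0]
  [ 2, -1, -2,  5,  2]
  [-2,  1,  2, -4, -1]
A Jordan chain for λ = 1 of length 2:
v_1 = (-2, 0, 0, 2, -2)ᵀ
v_2 = (1, 0, 0, 0, 0)ᵀ

Let N = A − (1)·I. We want v_2 with N^2 v_2 = 0 but N^1 v_2 ≠ 0; then v_{j-1} := N · v_j for j = 2, …, 2.

Pick v_2 = (1, 0, 0, 0, 0)ᵀ.
Then v_1 = N · v_2 = (-2, 0, 0, 2, -2)ᵀ.

Sanity check: (A − (1)·I) v_1 = (0, 0, 0, 0, 0)ᵀ = 0. ✓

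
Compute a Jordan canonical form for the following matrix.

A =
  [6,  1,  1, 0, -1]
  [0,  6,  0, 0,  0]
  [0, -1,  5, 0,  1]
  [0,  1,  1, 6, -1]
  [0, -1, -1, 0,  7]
J_2(6) ⊕ J_1(6) ⊕ J_1(6) ⊕ J_1(6)

The characteristic polynomial is
  det(x·I − A) = x^5 - 30*x^4 + 360*x^3 - 2160*x^2 + 6480*x - 7776 = (x - 6)^5

Eigenvalues and multiplicities (the geometric multiplicity of λ is n − rank(A − λI), which equals the number of Jordan blocks for λ):
  λ = 6: algebraic multiplicity = 5, geometric multiplicity = 4

Determining the block sizes for each eigenvalue:
  λ = 6: 4 blocks summing to 5 forces exactly one block of size 2 and the rest size 1 → block sizes [2, 1, 1, 1]

Assembling the blocks gives a Jordan form
J =
  [6, 1, 0, 0, 0]
  [0, 6, 0, 0, 0]
  [0, 0, 6, 0, 0]
  [0, 0, 0, 6, 0]
  [0, 0, 0, 0, 6]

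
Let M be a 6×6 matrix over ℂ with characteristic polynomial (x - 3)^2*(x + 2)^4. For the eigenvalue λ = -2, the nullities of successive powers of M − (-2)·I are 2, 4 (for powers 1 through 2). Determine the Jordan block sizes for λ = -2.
Block sizes for λ = -2: [2, 2]

From the dimensions of kernels of powers, the number of Jordan blocks of size at least j is d_j − d_{j−1} where d_j = dim ker(N^j) (with d_0 = 0). Computing the differences gives [2, 2].
The number of blocks of size exactly k is (#blocks of size ≥ k) − (#blocks of size ≥ k + 1), so the partition is: 2 block(s) of size 2.
In nonincreasing order the block sizes are [2, 2].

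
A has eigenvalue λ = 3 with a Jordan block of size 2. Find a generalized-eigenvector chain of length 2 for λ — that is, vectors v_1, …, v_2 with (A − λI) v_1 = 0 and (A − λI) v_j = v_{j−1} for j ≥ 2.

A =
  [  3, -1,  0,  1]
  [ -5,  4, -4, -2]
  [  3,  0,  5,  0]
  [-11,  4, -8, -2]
A Jordan chain for λ = 3 of length 2:
v_1 = (-4, -4, 6, -4)ᵀ
v_2 = (4, 4, -3, 0)ᵀ

Let N = A − (3)·I. We want v_2 with N^2 v_2 = 0 but N^1 v_2 ≠ 0; then v_{j-1} := N · v_j for j = 2, …, 2.

Pick v_2 = (4, 4, -3, 0)ᵀ.
Then v_1 = N · v_2 = (-4, -4, 6, -4)ᵀ.

Sanity check: (A − (3)·I) v_1 = (0, 0, 0, 0)ᵀ = 0. ✓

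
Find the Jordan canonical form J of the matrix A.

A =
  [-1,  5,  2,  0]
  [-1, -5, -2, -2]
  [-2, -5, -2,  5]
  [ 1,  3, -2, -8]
J_2(-4) ⊕ J_2(-4)

The characteristic polynomial is
  det(x·I − A) = x^4 + 16*x^3 + 96*x^2 + 256*x + 256 = (x + 4)^4

Eigenvalues and multiplicities (the geometric multiplicity of λ is n − rank(A − λI), which equals the number of Jordan blocks for λ):
  λ = -4: algebraic multiplicity = 4, geometric multiplicity = 2

Determining the block sizes for each eigenvalue:
  λ = -4: with am = 4 and gm = 2, the partition is not yet determined (e.g. several partitions of 4 into 2 parts exist). Let N = A − (-4)·I. Computing rank(N^1) = 2, rank(N^2) = 0; the number of blocks of size ≥ j is rank(N^{j−1}) − rank(N^j), giving [2, 2]. So we have 2 block(s) of size 2 → block sizes [2, 2]

Assembling the blocks gives a Jordan form
J =
  [-4,  1,  0,  0]
  [ 0, -4,  0,  0]
  [ 0,  0, -4,  1]
  [ 0,  0,  0, -4]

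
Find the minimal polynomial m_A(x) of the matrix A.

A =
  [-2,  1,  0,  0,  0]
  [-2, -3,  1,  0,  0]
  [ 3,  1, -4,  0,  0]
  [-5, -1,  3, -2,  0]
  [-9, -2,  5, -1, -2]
x^5 + 13*x^4 + 67*x^3 + 171*x^2 + 216*x + 108

The characteristic polynomial is χ_A(x) = (x + 2)^2*(x + 3)^3, so the eigenvalues are known. The minimal polynomial is
  m_A(x) = Π_λ (x − λ)^{k_λ}
where k_λ is the size of the *largest* Jordan block for λ (equivalently, the smallest k with (A − λI)^k v = 0 for every generalised eigenvector v of λ).

  λ = -3: largest Jordan block has size 3, contributing (x + 3)^3
  λ = -2: largest Jordan block has size 2, contributing (x + 2)^2

So m_A(x) = (x + 2)^2*(x + 3)^3 = x^5 + 13*x^4 + 67*x^3 + 171*x^2 + 216*x + 108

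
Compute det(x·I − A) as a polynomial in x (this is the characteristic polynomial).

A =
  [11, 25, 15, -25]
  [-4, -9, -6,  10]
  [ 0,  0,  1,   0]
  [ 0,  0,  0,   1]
x^4 - 4*x^3 + 6*x^2 - 4*x + 1

Expanding det(x·I − A) (e.g. by cofactor expansion or by noting that A is similar to its Jordan form J, which has the same characteristic polynomial as A) gives
  χ_A(x) = x^4 - 4*x^3 + 6*x^2 - 4*x + 1
which factors as (x - 1)^4. The eigenvalues (with algebraic multiplicities) are λ = 1 with multiplicity 4.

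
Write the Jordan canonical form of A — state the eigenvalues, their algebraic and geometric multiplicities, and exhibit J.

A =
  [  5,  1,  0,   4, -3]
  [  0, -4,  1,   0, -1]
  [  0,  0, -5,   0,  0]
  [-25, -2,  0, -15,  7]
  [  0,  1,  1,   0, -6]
J_3(-5) ⊕ J_2(-5)

The characteristic polynomial is
  det(x·I − A) = x^5 + 25*x^4 + 250*x^3 + 1250*x^2 + 3125*x + 3125 = (x + 5)^5

Eigenvalues and multiplicities (the geometric multiplicity of λ is n − rank(A − λI), which equals the number of Jordan blocks for λ):
  λ = -5: algebraic multiplicity = 5, geometric multiplicity = 2

Determining the block sizes for each eigenvalue:
  λ = -5: with am = 5 and gm = 2, the partition is not yet determined (e.g. several partitions of 5 into 2 parts exist). Let N = A − (-5)·I. Computing rank(N^1) = 3, rank(N^2) = 1, rank(N^3) = 0; the number of blocks of size ≥ j is rank(N^{j−1}) − rank(N^j), giving [2, 2, 1]. So we have 1 block(s) of size 3, 1 block(s) of size 2 → block sizes [3, 2]

Assembling the blocks gives a Jordan form
J =
  [-5,  1,  0,  0,  0]
  [ 0, -5,  1,  0,  0]
  [ 0,  0, -5,  0,  0]
  [ 0,  0,  0, -5,  1]
  [ 0,  0,  0,  0, -5]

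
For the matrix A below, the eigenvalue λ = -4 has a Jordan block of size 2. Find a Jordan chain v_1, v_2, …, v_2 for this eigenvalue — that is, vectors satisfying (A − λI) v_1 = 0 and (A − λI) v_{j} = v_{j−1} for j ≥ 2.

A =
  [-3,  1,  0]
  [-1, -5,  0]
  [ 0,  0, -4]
A Jordan chain for λ = -4 of length 2:
v_1 = (1, -1, 0)ᵀ
v_2 = (1, 0, 0)ᵀ

Let N = A − (-4)·I. We want v_2 with N^2 v_2 = 0 but N^1 v_2 ≠ 0; then v_{j-1} := N · v_j for j = 2, …, 2.

Pick v_2 = (1, 0, 0)ᵀ.
Then v_1 = N · v_2 = (1, -1, 0)ᵀ.

Sanity check: (A − (-4)·I) v_1 = (0, 0, 0)ᵀ = 0. ✓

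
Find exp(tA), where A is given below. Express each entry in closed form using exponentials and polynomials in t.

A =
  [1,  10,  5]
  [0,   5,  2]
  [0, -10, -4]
e^{tA} =
  [exp(t), 10*exp(t) - 10, 5*exp(t) - 5]
  [0, 5*exp(t) - 4, 2*exp(t) - 2]
  [0, 10 - 10*exp(t), 5 - 4*exp(t)]

Strategy: write A = P · J · P⁻¹ where J is a Jordan canonical form, so e^{tA} = P · e^{tJ} · P⁻¹, and e^{tJ} can be computed block-by-block.

A has Jordan form
J =
  [0, 0, 0]
  [0, 1, 0]
  [0, 0, 1]
(up to reordering of blocks).

Per-block formulas:
  For a 1×1 block at λ = 0: exp(t · [0]) = [e^(0t)].
  For a 1×1 block at λ = 1: exp(t · [1]) = [e^(1t)].

After assembling e^{tJ} and conjugating by P, we get:

e^{tA} =
  [exp(t), 10*exp(t) - 10, 5*exp(t) - 5]
  [0, 5*exp(t) - 4, 2*exp(t) - 2]
  [0, 10 - 10*exp(t), 5 - 4*exp(t)]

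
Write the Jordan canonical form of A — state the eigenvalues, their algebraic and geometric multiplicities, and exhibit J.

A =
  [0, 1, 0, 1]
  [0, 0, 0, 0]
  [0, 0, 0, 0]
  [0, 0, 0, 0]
J_2(0) ⊕ J_1(0) ⊕ J_1(0)

The characteristic polynomial is
  det(x·I − A) = x^4

Eigenvalues and multiplicities (the geometric multiplicity of λ is n − rank(A − λI), which equals the number of Jordan blocks for λ):
  λ = 0: algebraic multiplicity = 4, geometric multiplicity = 3

Determining the block sizes for each eigenvalue:
  λ = 0: 3 blocks summing to 4 forces exactly one block of size 2 and the rest size 1 → block sizes [2, 1, 1]

Assembling the blocks gives a Jordan form
J =
  [0, 1, 0, 0]
  [0, 0, 0, 0]
  [0, 0, 0, 0]
  [0, 0, 0, 0]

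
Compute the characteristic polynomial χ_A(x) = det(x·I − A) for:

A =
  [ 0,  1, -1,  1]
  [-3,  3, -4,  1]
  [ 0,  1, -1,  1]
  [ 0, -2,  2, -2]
x^4

Expanding det(x·I − A) (e.g. by cofactor expansion or by noting that A is similar to its Jordan form J, which has the same characteristic polynomial as A) gives
  χ_A(x) = x^4
which factors as x^4. The eigenvalues (with algebraic multiplicities) are λ = 0 with multiplicity 4.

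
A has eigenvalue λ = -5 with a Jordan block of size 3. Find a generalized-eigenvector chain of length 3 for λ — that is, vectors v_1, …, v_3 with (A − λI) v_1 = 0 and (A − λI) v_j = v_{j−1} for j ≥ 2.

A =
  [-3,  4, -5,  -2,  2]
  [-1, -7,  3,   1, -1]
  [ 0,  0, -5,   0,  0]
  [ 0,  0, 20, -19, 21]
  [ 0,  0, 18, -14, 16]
A Jordan chain for λ = -5 of length 3:
v_1 = (-2, 1, 0, 0, 0)ᵀ
v_2 = (-7, 4, 0, 6, 4)ᵀ
v_3 = (0, 0, 1, 1, 0)ᵀ

Let N = A − (-5)·I. We want v_3 with N^3 v_3 = 0 but N^2 v_3 ≠ 0; then v_{j-1} := N · v_j for j = 3, …, 2.

Pick v_3 = (0, 0, 1, 1, 0)ᵀ.
Then v_2 = N · v_3 = (-7, 4, 0, 6, 4)ᵀ.
Then v_1 = N · v_2 = (-2, 1, 0, 0, 0)ᵀ.

Sanity check: (A − (-5)·I) v_1 = (0, 0, 0, 0, 0)ᵀ = 0. ✓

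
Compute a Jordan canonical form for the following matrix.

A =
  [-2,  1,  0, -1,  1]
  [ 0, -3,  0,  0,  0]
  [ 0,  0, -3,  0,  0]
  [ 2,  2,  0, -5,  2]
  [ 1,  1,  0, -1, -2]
J_2(-3) ⊕ J_1(-3) ⊕ J_1(-3) ⊕ J_1(-3)

The characteristic polynomial is
  det(x·I − A) = x^5 + 15*x^4 + 90*x^3 + 270*x^2 + 405*x + 243 = (x + 3)^5

Eigenvalues and multiplicities (the geometric multiplicity of λ is n − rank(A − λI), which equals the number of Jordan blocks for λ):
  λ = -3: algebraic multiplicity = 5, geometric multiplicity = 4

Determining the block sizes for each eigenvalue:
  λ = -3: 4 blocks summing to 5 forces exactly one block of size 2 and the rest size 1 → block sizes [2, 1, 1, 1]

Assembling the blocks gives a Jordan form
J =
  [-3,  1,  0,  0,  0]
  [ 0, -3,  0,  0,  0]
  [ 0,  0, -3,  0,  0]
  [ 0,  0,  0, -3,  0]
  [ 0,  0,  0,  0, -3]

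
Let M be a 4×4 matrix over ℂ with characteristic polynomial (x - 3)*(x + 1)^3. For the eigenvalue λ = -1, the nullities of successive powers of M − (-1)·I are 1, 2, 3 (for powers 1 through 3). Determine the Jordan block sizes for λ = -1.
Block sizes for λ = -1: [3]

From the dimensions of kernels of powers, the number of Jordan blocks of size at least j is d_j − d_{j−1} where d_j = dim ker(N^j) (with d_0 = 0). Computing the differences gives [1, 1, 1].
The number of blocks of size exactly k is (#blocks of size ≥ k) − (#blocks of size ≥ k + 1), so the partition is: 1 block(s) of size 3.
In nonincreasing order the block sizes are [3].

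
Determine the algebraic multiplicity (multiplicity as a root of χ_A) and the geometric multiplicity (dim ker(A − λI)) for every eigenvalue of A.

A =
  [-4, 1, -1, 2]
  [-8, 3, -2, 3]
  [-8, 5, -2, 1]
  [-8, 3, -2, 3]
λ = 0: alg = 4, geom = 2

Step 1 — factor the characteristic polynomial to read off the algebraic multiplicities:
  χ_A(x) = x^4

Step 2 — compute geometric multiplicities via the rank-nullity identity g(λ) = n − rank(A − λI):
  rank(A − (0)·I) = 2, so dim ker(A − (0)·I) = n − 2 = 2

Summary:
  λ = 0: algebraic multiplicity = 4, geometric multiplicity = 2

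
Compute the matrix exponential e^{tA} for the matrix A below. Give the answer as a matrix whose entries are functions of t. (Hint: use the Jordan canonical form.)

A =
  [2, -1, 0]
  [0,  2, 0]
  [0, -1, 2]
e^{tA} =
  [exp(2*t), -t*exp(2*t), 0]
  [0, exp(2*t), 0]
  [0, -t*exp(2*t), exp(2*t)]

Strategy: write A = P · J · P⁻¹ where J is a Jordan canonical form, so e^{tA} = P · e^{tJ} · P⁻¹, and e^{tJ} can be computed block-by-block.

A has Jordan form
J =
  [2, 1, 0]
  [0, 2, 0]
  [0, 0, 2]
(up to reordering of blocks).

Per-block formulas:
  For a 2×2 Jordan block J_2(2): exp(t · J_2(2)) = e^(2t)·(I + t·N), where N is the 2×2 nilpotent shift.
  For a 1×1 block at λ = 2: exp(t · [2]) = [e^(2t)].

After assembling e^{tJ} and conjugating by P, we get:

e^{tA} =
  [exp(2*t), -t*exp(2*t), 0]
  [0, exp(2*t), 0]
  [0, -t*exp(2*t), exp(2*t)]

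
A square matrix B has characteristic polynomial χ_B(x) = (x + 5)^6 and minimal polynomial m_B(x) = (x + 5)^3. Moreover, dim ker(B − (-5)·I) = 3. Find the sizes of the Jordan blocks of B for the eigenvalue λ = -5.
Block sizes for λ = -5: [3, 2, 1]

Step 1 — from the characteristic polynomial, algebraic multiplicity of λ = -5 is 6. From dim ker(B − (-5)·I) = 3, there are exactly 3 Jordan blocks for λ = -5.
Step 2 — from the minimal polynomial, the factor (x + 5)^3 tells us the largest block for λ = -5 has size 3.
Step 3 — with total size 6, 3 blocks, and largest block 3, the block sizes (in nonincreasing order) are [3, 2, 1].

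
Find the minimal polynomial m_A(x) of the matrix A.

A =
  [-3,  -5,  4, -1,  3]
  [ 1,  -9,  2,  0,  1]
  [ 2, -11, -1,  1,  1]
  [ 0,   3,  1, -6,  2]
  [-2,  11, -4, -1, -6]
x^3 + 15*x^2 + 75*x + 125

The characteristic polynomial is χ_A(x) = (x + 5)^5, so the eigenvalues are known. The minimal polynomial is
  m_A(x) = Π_λ (x − λ)^{k_λ}
where k_λ is the size of the *largest* Jordan block for λ (equivalently, the smallest k with (A − λI)^k v = 0 for every generalised eigenvector v of λ).

  λ = -5: largest Jordan block has size 3, contributing (x + 5)^3

So m_A(x) = (x + 5)^3 = x^3 + 15*x^2 + 75*x + 125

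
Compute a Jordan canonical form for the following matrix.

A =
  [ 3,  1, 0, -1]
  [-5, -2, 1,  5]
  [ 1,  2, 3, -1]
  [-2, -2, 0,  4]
J_3(2) ⊕ J_1(2)

The characteristic polynomial is
  det(x·I − A) = x^4 - 8*x^3 + 24*x^2 - 32*x + 16 = (x - 2)^4

Eigenvalues and multiplicities (the geometric multiplicity of λ is n − rank(A − λI), which equals the number of Jordan blocks for λ):
  λ = 2: algebraic multiplicity = 4, geometric multiplicity = 2

Determining the block sizes for each eigenvalue:
  λ = 2: with am = 4 and gm = 2, the partition is not yet determined (e.g. several partitions of 4 into 2 parts exist). Let N = A − (2)·I. Computing rank(N^1) = 2, rank(N^2) = 1, rank(N^3) = 0; the number of blocks of size ≥ j is rank(N^{j−1}) − rank(N^j), giving [2, 1, 1]. So we have 1 block(s) of size 3, 1 block(s) of size 1 → block sizes [3, 1]

Assembling the blocks gives a Jordan form
J =
  [2, 1, 0, 0]
  [0, 2, 1, 0]
  [0, 0, 2, 0]
  [0, 0, 0, 2]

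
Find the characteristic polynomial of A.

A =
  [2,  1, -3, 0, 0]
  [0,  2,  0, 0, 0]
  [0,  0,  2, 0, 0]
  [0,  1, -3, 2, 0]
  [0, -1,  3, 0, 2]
x^5 - 10*x^4 + 40*x^3 - 80*x^2 + 80*x - 32

Expanding det(x·I − A) (e.g. by cofactor expansion or by noting that A is similar to its Jordan form J, which has the same characteristic polynomial as A) gives
  χ_A(x) = x^5 - 10*x^4 + 40*x^3 - 80*x^2 + 80*x - 32
which factors as (x - 2)^5. The eigenvalues (with algebraic multiplicities) are λ = 2 with multiplicity 5.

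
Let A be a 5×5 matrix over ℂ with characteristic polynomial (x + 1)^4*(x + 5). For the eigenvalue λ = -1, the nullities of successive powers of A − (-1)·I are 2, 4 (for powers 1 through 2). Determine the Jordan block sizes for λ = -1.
Block sizes for λ = -1: [2, 2]

From the dimensions of kernels of powers, the number of Jordan blocks of size at least j is d_j − d_{j−1} where d_j = dim ker(N^j) (with d_0 = 0). Computing the differences gives [2, 2].
The number of blocks of size exactly k is (#blocks of size ≥ k) − (#blocks of size ≥ k + 1), so the partition is: 2 block(s) of size 2.
In nonincreasing order the block sizes are [2, 2].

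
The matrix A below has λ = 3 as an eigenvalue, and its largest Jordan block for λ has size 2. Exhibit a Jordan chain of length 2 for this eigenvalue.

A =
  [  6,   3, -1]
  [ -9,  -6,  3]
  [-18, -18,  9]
A Jordan chain for λ = 3 of length 2:
v_1 = (3, -9, -18)ᵀ
v_2 = (1, 0, 0)ᵀ

Let N = A − (3)·I. We want v_2 with N^2 v_2 = 0 but N^1 v_2 ≠ 0; then v_{j-1} := N · v_j for j = 2, …, 2.

Pick v_2 = (1, 0, 0)ᵀ.
Then v_1 = N · v_2 = (3, -9, -18)ᵀ.

Sanity check: (A − (3)·I) v_1 = (0, 0, 0)ᵀ = 0. ✓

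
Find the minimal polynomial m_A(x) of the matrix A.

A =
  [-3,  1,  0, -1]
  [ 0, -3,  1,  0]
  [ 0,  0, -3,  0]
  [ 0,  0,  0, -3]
x^3 + 9*x^2 + 27*x + 27

The characteristic polynomial is χ_A(x) = (x + 3)^4, so the eigenvalues are known. The minimal polynomial is
  m_A(x) = Π_λ (x − λ)^{k_λ}
where k_λ is the size of the *largest* Jordan block for λ (equivalently, the smallest k with (A − λI)^k v = 0 for every generalised eigenvector v of λ).

  λ = -3: largest Jordan block has size 3, contributing (x + 3)^3

So m_A(x) = (x + 3)^3 = x^3 + 9*x^2 + 27*x + 27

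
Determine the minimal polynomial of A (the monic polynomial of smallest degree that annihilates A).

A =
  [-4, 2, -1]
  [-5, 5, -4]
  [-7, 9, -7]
x^3 + 6*x^2 + 12*x + 8

The characteristic polynomial is χ_A(x) = (x + 2)^3, so the eigenvalues are known. The minimal polynomial is
  m_A(x) = Π_λ (x − λ)^{k_λ}
where k_λ is the size of the *largest* Jordan block for λ (equivalently, the smallest k with (A − λI)^k v = 0 for every generalised eigenvector v of λ).

  λ = -2: largest Jordan block has size 3, contributing (x + 2)^3

So m_A(x) = (x + 2)^3 = x^3 + 6*x^2 + 12*x + 8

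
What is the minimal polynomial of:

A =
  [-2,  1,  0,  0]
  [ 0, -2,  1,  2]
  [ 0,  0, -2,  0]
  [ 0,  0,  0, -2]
x^3 + 6*x^2 + 12*x + 8

The characteristic polynomial is χ_A(x) = (x + 2)^4, so the eigenvalues are known. The minimal polynomial is
  m_A(x) = Π_λ (x − λ)^{k_λ}
where k_λ is the size of the *largest* Jordan block for λ (equivalently, the smallest k with (A − λI)^k v = 0 for every generalised eigenvector v of λ).

  λ = -2: largest Jordan block has size 3, contributing (x + 2)^3

So m_A(x) = (x + 2)^3 = x^3 + 6*x^2 + 12*x + 8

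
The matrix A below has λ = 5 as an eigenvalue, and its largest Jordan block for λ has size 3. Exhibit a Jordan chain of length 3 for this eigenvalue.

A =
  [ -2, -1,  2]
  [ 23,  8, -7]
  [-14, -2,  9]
A Jordan chain for λ = 5 of length 3:
v_1 = (-2, 6, -4)ᵀ
v_2 = (-7, 23, -14)ᵀ
v_3 = (1, 0, 0)ᵀ

Let N = A − (5)·I. We want v_3 with N^3 v_3 = 0 but N^2 v_3 ≠ 0; then v_{j-1} := N · v_j for j = 3, …, 2.

Pick v_3 = (1, 0, 0)ᵀ.
Then v_2 = N · v_3 = (-7, 23, -14)ᵀ.
Then v_1 = N · v_2 = (-2, 6, -4)ᵀ.

Sanity check: (A − (5)·I) v_1 = (0, 0, 0)ᵀ = 0. ✓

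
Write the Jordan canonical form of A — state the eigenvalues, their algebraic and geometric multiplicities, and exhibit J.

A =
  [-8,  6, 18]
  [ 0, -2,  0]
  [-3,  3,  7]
J_1(-2) ⊕ J_1(-2) ⊕ J_1(1)

The characteristic polynomial is
  det(x·I − A) = x^3 + 3*x^2 - 4 = (x - 1)*(x + 2)^2

Eigenvalues and multiplicities (the geometric multiplicity of λ is n − rank(A − λI), which equals the number of Jordan blocks for λ):
  λ = -2: algebraic multiplicity = 2, geometric multiplicity = 2
  λ = 1: algebraic multiplicity = 1, geometric multiplicity = 1

Determining the block sizes for each eigenvalue:
  λ = -2: gm = am = 2, so every block has size 1 → block sizes [1, 1]
  λ = 1: one block (gm = 1), so the single block has size am = 1 → block sizes [1]

Assembling the blocks gives a Jordan form
J =
  [-2,  0, 0]
  [ 0, -2, 0]
  [ 0,  0, 1]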